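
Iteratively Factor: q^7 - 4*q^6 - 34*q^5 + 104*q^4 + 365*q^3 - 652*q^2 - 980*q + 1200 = (q + 4)*(q^6 - 8*q^5 - 2*q^4 + 112*q^3 - 83*q^2 - 320*q + 300) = (q + 2)*(q + 4)*(q^5 - 10*q^4 + 18*q^3 + 76*q^2 - 235*q + 150) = (q + 2)*(q + 3)*(q + 4)*(q^4 - 13*q^3 + 57*q^2 - 95*q + 50) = (q - 5)*(q + 2)*(q + 3)*(q + 4)*(q^3 - 8*q^2 + 17*q - 10) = (q - 5)^2*(q + 2)*(q + 3)*(q + 4)*(q^2 - 3*q + 2) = (q - 5)^2*(q - 1)*(q + 2)*(q + 3)*(q + 4)*(q - 2)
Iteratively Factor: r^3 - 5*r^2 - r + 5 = (r - 5)*(r^2 - 1) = (r - 5)*(r + 1)*(r - 1)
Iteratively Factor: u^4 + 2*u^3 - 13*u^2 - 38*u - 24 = (u + 1)*(u^3 + u^2 - 14*u - 24) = (u + 1)*(u + 2)*(u^2 - u - 12) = (u - 4)*(u + 1)*(u + 2)*(u + 3)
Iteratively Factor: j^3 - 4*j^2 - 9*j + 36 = (j + 3)*(j^2 - 7*j + 12) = (j - 3)*(j + 3)*(j - 4)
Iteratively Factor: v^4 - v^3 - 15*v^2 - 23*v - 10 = (v + 1)*(v^3 - 2*v^2 - 13*v - 10) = (v + 1)^2*(v^2 - 3*v - 10) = (v + 1)^2*(v + 2)*(v - 5)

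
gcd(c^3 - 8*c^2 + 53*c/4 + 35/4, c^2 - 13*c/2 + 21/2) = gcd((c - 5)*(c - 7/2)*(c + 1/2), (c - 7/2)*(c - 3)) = c - 7/2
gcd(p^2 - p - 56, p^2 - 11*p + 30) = 1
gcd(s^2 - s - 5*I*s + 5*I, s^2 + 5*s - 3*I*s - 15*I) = 1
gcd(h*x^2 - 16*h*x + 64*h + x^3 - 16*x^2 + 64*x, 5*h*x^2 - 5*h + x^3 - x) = 1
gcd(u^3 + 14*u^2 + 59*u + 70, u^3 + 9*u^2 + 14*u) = u^2 + 9*u + 14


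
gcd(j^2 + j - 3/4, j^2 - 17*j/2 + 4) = j - 1/2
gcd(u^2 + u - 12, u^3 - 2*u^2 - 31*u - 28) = u + 4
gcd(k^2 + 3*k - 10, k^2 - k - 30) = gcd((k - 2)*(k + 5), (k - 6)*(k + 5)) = k + 5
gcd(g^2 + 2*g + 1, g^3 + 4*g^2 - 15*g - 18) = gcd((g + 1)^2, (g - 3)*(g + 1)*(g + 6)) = g + 1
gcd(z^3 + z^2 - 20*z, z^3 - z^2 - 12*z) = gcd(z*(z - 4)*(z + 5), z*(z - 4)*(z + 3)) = z^2 - 4*z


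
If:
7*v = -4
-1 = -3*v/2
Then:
No Solution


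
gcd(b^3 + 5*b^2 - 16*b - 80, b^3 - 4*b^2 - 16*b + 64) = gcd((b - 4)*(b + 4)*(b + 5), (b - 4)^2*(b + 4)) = b^2 - 16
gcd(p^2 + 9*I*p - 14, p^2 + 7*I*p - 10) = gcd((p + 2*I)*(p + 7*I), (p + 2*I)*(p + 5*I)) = p + 2*I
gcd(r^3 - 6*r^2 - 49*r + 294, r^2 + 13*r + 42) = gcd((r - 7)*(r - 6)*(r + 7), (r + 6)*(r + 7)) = r + 7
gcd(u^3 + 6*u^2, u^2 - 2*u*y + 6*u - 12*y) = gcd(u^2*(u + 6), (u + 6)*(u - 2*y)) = u + 6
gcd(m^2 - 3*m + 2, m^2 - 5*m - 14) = 1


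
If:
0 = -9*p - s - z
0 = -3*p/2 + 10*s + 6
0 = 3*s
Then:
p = 4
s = 0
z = -36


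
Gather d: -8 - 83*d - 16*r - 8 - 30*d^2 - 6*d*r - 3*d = -30*d^2 + d*(-6*r - 86) - 16*r - 16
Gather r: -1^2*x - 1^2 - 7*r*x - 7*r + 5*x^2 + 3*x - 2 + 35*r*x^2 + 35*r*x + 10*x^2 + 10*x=r*(35*x^2 + 28*x - 7) + 15*x^2 + 12*x - 3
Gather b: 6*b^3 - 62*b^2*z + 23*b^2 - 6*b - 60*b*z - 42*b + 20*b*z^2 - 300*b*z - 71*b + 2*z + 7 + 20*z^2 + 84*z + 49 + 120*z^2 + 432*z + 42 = 6*b^3 + b^2*(23 - 62*z) + b*(20*z^2 - 360*z - 119) + 140*z^2 + 518*z + 98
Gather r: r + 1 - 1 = r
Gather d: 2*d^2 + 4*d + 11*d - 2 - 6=2*d^2 + 15*d - 8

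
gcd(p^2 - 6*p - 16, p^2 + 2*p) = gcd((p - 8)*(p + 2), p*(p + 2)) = p + 2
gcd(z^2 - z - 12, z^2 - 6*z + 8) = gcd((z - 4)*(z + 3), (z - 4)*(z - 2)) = z - 4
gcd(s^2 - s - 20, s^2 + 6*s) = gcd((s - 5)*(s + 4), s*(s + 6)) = 1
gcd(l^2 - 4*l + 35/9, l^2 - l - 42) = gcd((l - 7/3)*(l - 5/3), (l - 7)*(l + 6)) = 1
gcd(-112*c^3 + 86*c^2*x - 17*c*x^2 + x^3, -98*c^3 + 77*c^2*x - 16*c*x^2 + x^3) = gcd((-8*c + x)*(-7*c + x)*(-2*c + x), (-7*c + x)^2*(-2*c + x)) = 14*c^2 - 9*c*x + x^2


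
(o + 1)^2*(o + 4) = o^3 + 6*o^2 + 9*o + 4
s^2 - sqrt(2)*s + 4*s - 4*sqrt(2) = (s + 4)*(s - sqrt(2))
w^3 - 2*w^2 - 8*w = w*(w - 4)*(w + 2)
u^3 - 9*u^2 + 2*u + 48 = (u - 8)*(u - 3)*(u + 2)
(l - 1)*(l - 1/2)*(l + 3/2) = l^3 - 7*l/4 + 3/4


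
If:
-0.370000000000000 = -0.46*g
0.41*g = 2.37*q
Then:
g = 0.80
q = 0.14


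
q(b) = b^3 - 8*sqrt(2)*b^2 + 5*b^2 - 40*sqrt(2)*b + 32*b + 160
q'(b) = 3*b^2 - 16*sqrt(2)*b + 10*b - 40*sqrt(2) + 32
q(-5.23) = -27.26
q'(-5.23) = 123.53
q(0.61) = 142.89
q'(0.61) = -31.15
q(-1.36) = 179.22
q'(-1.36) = -1.85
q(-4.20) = 77.73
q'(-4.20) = 81.39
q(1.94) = 95.88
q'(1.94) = -37.77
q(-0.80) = 175.10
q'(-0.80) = -12.55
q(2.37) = 79.62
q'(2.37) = -37.64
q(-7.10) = -341.75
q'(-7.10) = 216.32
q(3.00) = 56.47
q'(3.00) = -35.45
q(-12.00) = -2182.35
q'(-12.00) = 558.96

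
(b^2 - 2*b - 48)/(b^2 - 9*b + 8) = (b + 6)/(b - 1)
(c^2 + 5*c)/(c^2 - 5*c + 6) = c*(c + 5)/(c^2 - 5*c + 6)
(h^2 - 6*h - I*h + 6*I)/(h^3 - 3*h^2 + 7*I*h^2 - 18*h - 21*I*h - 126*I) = (h - I)/(h^2 + h*(3 + 7*I) + 21*I)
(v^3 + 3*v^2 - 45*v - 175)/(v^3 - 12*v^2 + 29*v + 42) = (v^2 + 10*v + 25)/(v^2 - 5*v - 6)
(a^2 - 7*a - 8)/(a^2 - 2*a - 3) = (a - 8)/(a - 3)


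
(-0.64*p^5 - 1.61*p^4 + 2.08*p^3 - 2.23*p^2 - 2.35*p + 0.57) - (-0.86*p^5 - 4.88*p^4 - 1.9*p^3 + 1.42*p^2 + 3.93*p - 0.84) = 0.22*p^5 + 3.27*p^4 + 3.98*p^3 - 3.65*p^2 - 6.28*p + 1.41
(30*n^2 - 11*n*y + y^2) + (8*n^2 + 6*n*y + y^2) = 38*n^2 - 5*n*y + 2*y^2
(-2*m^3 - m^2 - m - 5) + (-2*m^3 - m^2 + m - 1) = -4*m^3 - 2*m^2 - 6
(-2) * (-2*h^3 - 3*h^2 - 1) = 4*h^3 + 6*h^2 + 2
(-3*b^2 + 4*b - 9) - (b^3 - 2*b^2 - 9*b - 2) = -b^3 - b^2 + 13*b - 7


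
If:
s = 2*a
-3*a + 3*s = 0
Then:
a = 0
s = 0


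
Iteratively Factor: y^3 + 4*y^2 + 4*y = (y + 2)*(y^2 + 2*y) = (y + 2)^2*(y)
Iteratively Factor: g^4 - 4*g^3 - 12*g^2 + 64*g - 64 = (g + 4)*(g^3 - 8*g^2 + 20*g - 16) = (g - 2)*(g + 4)*(g^2 - 6*g + 8) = (g - 2)^2*(g + 4)*(g - 4)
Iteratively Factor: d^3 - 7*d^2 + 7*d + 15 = (d + 1)*(d^2 - 8*d + 15) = (d - 3)*(d + 1)*(d - 5)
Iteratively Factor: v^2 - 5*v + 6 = (v - 3)*(v - 2)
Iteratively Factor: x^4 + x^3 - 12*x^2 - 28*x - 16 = (x + 1)*(x^3 - 12*x - 16) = (x + 1)*(x + 2)*(x^2 - 2*x - 8) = (x + 1)*(x + 2)^2*(x - 4)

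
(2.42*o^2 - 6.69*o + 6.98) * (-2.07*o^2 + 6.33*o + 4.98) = -5.0094*o^4 + 29.1669*o^3 - 44.7447*o^2 + 10.8672*o + 34.7604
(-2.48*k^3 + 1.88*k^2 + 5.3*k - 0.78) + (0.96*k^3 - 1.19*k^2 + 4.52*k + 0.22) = -1.52*k^3 + 0.69*k^2 + 9.82*k - 0.56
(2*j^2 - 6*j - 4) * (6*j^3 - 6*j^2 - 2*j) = 12*j^5 - 48*j^4 + 8*j^3 + 36*j^2 + 8*j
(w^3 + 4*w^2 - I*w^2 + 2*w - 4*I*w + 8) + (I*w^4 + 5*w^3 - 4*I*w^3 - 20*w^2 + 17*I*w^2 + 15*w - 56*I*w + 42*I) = I*w^4 + 6*w^3 - 4*I*w^3 - 16*w^2 + 16*I*w^2 + 17*w - 60*I*w + 8 + 42*I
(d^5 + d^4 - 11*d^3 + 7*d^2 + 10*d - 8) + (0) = d^5 + d^4 - 11*d^3 + 7*d^2 + 10*d - 8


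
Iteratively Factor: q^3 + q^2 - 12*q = (q - 3)*(q^2 + 4*q) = q*(q - 3)*(q + 4)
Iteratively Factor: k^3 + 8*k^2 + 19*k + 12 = (k + 3)*(k^2 + 5*k + 4) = (k + 1)*(k + 3)*(k + 4)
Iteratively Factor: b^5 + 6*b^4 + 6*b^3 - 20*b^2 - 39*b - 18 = (b - 2)*(b^4 + 8*b^3 + 22*b^2 + 24*b + 9) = (b - 2)*(b + 3)*(b^3 + 5*b^2 + 7*b + 3) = (b - 2)*(b + 3)^2*(b^2 + 2*b + 1) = (b - 2)*(b + 1)*(b + 3)^2*(b + 1)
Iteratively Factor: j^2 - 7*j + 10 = (j - 5)*(j - 2)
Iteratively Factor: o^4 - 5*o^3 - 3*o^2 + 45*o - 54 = (o - 2)*(o^3 - 3*o^2 - 9*o + 27) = (o - 3)*(o - 2)*(o^2 - 9) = (o - 3)*(o - 2)*(o + 3)*(o - 3)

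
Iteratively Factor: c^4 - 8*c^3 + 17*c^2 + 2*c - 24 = (c - 3)*(c^3 - 5*c^2 + 2*c + 8) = (c - 3)*(c - 2)*(c^2 - 3*c - 4) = (c - 4)*(c - 3)*(c - 2)*(c + 1)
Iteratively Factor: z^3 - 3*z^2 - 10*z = (z)*(z^2 - 3*z - 10) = z*(z + 2)*(z - 5)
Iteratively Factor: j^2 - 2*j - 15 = (j - 5)*(j + 3)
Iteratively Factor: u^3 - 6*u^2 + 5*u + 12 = (u + 1)*(u^2 - 7*u + 12) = (u - 4)*(u + 1)*(u - 3)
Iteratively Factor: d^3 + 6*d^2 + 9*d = (d)*(d^2 + 6*d + 9) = d*(d + 3)*(d + 3)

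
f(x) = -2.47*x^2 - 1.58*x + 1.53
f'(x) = -4.94*x - 1.58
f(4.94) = -66.55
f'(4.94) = -25.98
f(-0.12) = 1.68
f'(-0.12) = -0.99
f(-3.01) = -16.09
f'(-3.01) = 13.29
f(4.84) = -63.98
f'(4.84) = -25.49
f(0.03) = 1.48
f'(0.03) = -1.73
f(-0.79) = 1.24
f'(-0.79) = 2.32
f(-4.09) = -33.33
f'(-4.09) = 18.62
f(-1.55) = -1.96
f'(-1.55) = 6.08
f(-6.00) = -77.91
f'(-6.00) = 28.06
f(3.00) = -25.44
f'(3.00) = -16.40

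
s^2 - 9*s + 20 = (s - 5)*(s - 4)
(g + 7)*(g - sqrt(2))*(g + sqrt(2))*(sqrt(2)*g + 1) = sqrt(2)*g^4 + g^3 + 7*sqrt(2)*g^3 - 2*sqrt(2)*g^2 + 7*g^2 - 14*sqrt(2)*g - 2*g - 14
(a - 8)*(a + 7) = a^2 - a - 56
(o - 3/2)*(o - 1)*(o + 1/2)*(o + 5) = o^4 + 3*o^3 - 39*o^2/4 + 2*o + 15/4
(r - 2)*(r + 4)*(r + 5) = r^3 + 7*r^2 + 2*r - 40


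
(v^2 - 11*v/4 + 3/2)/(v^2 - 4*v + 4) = (v - 3/4)/(v - 2)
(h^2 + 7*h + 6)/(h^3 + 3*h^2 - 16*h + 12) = (h + 1)/(h^2 - 3*h + 2)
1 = 1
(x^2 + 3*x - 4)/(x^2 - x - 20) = (x - 1)/(x - 5)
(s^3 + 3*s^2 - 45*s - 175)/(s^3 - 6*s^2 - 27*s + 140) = (s + 5)/(s - 4)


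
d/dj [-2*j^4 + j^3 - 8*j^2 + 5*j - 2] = -8*j^3 + 3*j^2 - 16*j + 5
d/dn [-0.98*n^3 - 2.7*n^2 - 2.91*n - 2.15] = -2.94*n^2 - 5.4*n - 2.91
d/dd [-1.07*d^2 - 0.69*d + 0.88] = -2.14*d - 0.69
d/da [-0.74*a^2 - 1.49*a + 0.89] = -1.48*a - 1.49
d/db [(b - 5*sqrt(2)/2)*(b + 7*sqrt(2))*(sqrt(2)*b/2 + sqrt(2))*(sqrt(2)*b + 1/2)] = 4*b^3 + 6*b^2 + 57*sqrt(2)*b^2/4 - 131*b/2 + 19*sqrt(2)*b - 131/2 - 35*sqrt(2)/4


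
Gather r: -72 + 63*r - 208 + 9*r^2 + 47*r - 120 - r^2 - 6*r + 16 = 8*r^2 + 104*r - 384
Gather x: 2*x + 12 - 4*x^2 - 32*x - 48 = -4*x^2 - 30*x - 36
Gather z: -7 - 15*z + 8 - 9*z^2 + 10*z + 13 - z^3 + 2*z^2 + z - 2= -z^3 - 7*z^2 - 4*z + 12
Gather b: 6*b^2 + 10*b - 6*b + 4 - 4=6*b^2 + 4*b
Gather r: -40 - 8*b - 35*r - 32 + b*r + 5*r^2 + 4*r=-8*b + 5*r^2 + r*(b - 31) - 72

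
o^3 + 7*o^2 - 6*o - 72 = (o - 3)*(o + 4)*(o + 6)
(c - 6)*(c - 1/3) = c^2 - 19*c/3 + 2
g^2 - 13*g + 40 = (g - 8)*(g - 5)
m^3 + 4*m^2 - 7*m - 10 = (m - 2)*(m + 1)*(m + 5)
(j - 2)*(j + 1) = j^2 - j - 2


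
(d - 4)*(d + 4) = d^2 - 16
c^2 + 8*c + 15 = (c + 3)*(c + 5)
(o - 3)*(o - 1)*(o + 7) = o^3 + 3*o^2 - 25*o + 21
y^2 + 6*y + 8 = (y + 2)*(y + 4)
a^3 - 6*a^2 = a^2*(a - 6)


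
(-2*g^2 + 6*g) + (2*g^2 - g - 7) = 5*g - 7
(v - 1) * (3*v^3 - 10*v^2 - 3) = 3*v^4 - 13*v^3 + 10*v^2 - 3*v + 3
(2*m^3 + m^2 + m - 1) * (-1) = -2*m^3 - m^2 - m + 1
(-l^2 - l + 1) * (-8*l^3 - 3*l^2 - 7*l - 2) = 8*l^5 + 11*l^4 + 2*l^3 + 6*l^2 - 5*l - 2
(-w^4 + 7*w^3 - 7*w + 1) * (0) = 0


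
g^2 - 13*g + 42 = (g - 7)*(g - 6)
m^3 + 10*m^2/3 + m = m*(m + 1/3)*(m + 3)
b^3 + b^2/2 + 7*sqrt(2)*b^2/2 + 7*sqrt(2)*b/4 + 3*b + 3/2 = (b + 1/2)*(b + sqrt(2)/2)*(b + 3*sqrt(2))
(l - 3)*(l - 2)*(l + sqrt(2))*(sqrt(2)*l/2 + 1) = sqrt(2)*l^4/2 - 5*sqrt(2)*l^3/2 + 2*l^3 - 10*l^2 + 4*sqrt(2)*l^2 - 5*sqrt(2)*l + 12*l + 6*sqrt(2)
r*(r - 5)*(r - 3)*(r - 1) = r^4 - 9*r^3 + 23*r^2 - 15*r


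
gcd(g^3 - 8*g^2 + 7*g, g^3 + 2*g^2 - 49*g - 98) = g - 7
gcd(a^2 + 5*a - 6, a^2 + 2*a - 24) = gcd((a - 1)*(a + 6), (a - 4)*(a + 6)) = a + 6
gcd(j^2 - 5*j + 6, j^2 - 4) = j - 2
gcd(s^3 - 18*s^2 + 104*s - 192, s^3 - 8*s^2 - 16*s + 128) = s^2 - 12*s + 32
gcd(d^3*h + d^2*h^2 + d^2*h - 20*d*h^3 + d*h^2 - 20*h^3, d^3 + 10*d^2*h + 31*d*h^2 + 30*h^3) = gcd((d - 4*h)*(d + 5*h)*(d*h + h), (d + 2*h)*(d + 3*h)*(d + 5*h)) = d + 5*h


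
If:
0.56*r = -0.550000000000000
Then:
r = -0.98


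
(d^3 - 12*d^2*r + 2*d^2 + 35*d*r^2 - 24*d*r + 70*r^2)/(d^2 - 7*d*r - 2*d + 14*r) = (d^2 - 5*d*r + 2*d - 10*r)/(d - 2)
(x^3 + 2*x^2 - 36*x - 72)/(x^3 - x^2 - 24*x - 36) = (x + 6)/(x + 3)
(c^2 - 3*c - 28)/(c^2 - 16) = (c - 7)/(c - 4)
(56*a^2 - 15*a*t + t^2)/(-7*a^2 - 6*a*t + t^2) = (-8*a + t)/(a + t)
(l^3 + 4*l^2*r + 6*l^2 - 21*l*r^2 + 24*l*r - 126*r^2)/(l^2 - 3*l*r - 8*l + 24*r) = (l^2 + 7*l*r + 6*l + 42*r)/(l - 8)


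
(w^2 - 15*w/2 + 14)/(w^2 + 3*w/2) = (2*w^2 - 15*w + 28)/(w*(2*w + 3))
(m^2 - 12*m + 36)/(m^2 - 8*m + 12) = (m - 6)/(m - 2)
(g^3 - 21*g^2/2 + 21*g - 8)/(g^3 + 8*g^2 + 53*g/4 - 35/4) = 2*(g^2 - 10*g + 16)/(2*g^2 + 17*g + 35)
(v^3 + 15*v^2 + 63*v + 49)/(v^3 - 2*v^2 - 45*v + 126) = (v^2 + 8*v + 7)/(v^2 - 9*v + 18)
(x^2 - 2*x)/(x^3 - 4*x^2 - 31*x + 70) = x/(x^2 - 2*x - 35)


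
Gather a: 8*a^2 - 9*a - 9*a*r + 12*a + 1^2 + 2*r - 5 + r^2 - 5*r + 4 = 8*a^2 + a*(3 - 9*r) + r^2 - 3*r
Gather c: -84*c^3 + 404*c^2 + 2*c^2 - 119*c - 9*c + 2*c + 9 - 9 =-84*c^3 + 406*c^2 - 126*c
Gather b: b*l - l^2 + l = b*l - l^2 + l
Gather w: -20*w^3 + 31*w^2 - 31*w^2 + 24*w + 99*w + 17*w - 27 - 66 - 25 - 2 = -20*w^3 + 140*w - 120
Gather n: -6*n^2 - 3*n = -6*n^2 - 3*n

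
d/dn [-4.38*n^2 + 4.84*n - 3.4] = 4.84 - 8.76*n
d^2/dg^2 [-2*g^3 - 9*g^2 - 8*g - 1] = -12*g - 18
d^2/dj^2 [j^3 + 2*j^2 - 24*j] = 6*j + 4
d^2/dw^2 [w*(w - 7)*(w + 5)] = 6*w - 4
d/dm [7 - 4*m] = -4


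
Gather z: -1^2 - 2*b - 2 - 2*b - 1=-4*b - 4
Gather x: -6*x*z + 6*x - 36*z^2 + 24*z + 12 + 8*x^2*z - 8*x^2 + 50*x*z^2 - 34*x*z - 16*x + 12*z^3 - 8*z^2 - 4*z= x^2*(8*z - 8) + x*(50*z^2 - 40*z - 10) + 12*z^3 - 44*z^2 + 20*z + 12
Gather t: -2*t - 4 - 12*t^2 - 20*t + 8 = -12*t^2 - 22*t + 4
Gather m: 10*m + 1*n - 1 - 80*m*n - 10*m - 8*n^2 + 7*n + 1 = -80*m*n - 8*n^2 + 8*n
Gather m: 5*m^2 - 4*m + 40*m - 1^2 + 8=5*m^2 + 36*m + 7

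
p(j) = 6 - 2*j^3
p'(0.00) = 0.00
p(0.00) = 6.00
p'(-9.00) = -486.00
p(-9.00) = 1464.00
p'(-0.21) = -0.26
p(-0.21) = 6.02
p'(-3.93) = -92.67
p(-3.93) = 127.40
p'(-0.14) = -0.12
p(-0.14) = 6.01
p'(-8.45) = -428.42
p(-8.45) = 1212.70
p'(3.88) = -90.33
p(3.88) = -110.82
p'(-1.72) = -17.75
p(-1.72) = 16.18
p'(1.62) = -15.75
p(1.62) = -2.50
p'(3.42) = -70.18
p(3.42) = -74.00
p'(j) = -6*j^2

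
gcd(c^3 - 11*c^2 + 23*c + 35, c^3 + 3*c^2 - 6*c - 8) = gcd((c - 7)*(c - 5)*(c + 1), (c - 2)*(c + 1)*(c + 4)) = c + 1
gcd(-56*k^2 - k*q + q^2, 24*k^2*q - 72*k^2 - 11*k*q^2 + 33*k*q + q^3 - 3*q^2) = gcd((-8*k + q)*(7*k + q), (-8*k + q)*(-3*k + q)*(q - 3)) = -8*k + q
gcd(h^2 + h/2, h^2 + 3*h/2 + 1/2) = h + 1/2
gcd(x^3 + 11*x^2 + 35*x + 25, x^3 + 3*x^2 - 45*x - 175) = x^2 + 10*x + 25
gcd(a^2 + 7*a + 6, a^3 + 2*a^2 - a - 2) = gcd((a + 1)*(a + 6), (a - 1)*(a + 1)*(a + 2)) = a + 1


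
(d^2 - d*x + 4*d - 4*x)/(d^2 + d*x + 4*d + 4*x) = (d - x)/(d + x)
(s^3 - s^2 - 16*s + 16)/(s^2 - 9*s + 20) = (s^2 + 3*s - 4)/(s - 5)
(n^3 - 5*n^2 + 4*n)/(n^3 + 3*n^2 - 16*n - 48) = n*(n - 1)/(n^2 + 7*n + 12)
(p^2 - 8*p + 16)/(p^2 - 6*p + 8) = (p - 4)/(p - 2)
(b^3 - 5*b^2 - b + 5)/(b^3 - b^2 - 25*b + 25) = (b + 1)/(b + 5)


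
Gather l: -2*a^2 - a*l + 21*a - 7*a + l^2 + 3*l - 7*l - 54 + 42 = -2*a^2 + 14*a + l^2 + l*(-a - 4) - 12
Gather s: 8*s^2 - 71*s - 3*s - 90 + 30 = 8*s^2 - 74*s - 60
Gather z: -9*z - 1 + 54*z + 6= 45*z + 5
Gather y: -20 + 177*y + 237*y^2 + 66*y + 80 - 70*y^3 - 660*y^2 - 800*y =-70*y^3 - 423*y^2 - 557*y + 60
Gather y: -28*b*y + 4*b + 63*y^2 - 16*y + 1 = 4*b + 63*y^2 + y*(-28*b - 16) + 1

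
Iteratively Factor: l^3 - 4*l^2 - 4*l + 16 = (l - 2)*(l^2 - 2*l - 8) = (l - 2)*(l + 2)*(l - 4)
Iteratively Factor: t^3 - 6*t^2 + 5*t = (t - 1)*(t^2 - 5*t) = (t - 5)*(t - 1)*(t)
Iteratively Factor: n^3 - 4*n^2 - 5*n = (n)*(n^2 - 4*n - 5) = n*(n - 5)*(n + 1)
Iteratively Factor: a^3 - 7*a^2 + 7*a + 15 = (a - 5)*(a^2 - 2*a - 3) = (a - 5)*(a - 3)*(a + 1)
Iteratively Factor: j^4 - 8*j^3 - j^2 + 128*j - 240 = (j + 4)*(j^3 - 12*j^2 + 47*j - 60) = (j - 3)*(j + 4)*(j^2 - 9*j + 20) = (j - 4)*(j - 3)*(j + 4)*(j - 5)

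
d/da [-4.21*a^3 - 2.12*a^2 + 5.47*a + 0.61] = -12.63*a^2 - 4.24*a + 5.47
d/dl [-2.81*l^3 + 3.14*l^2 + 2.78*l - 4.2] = -8.43*l^2 + 6.28*l + 2.78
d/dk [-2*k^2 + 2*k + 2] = 2 - 4*k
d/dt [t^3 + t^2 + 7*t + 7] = 3*t^2 + 2*t + 7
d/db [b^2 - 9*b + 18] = 2*b - 9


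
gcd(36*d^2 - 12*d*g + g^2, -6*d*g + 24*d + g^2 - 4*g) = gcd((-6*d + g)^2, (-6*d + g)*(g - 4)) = 6*d - g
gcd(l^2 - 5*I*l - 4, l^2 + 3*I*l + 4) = l - I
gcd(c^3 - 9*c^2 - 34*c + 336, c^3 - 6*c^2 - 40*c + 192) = c^2 - 2*c - 48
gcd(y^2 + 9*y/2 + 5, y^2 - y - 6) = y + 2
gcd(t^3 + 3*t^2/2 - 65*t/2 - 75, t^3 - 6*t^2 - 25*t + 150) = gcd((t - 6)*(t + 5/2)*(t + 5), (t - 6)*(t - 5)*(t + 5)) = t^2 - t - 30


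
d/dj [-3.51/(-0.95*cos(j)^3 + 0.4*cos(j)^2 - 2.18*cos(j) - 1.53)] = (10.0035*cos(j)^2 - 2.808*cos(j) + 7.6518)*sin(j)/(0.95*cos(j)^3 - 0.4*cos(j)^2 + 2.18*cos(j) + 1.53)^2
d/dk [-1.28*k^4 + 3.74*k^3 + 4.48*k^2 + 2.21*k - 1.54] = -5.12*k^3 + 11.22*k^2 + 8.96*k + 2.21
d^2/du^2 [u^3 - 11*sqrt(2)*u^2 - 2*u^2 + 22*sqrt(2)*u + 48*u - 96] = 6*u - 22*sqrt(2) - 4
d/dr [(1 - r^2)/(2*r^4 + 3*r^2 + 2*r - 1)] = 2*(-r*(2*r^4 + 3*r^2 + 2*r - 1) + (r^2 - 1)*(4*r^3 + 3*r + 1))/(2*r^4 + 3*r^2 + 2*r - 1)^2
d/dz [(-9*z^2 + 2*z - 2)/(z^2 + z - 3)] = (-11*z^2 + 58*z - 4)/(z^4 + 2*z^3 - 5*z^2 - 6*z + 9)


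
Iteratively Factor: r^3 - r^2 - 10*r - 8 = (r + 2)*(r^2 - 3*r - 4) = (r - 4)*(r + 2)*(r + 1)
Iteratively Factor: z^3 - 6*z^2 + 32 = (z - 4)*(z^2 - 2*z - 8) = (z - 4)^2*(z + 2)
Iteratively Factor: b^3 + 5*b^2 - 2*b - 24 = (b - 2)*(b^2 + 7*b + 12) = (b - 2)*(b + 3)*(b + 4)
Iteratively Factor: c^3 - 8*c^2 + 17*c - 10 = (c - 2)*(c^2 - 6*c + 5) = (c - 5)*(c - 2)*(c - 1)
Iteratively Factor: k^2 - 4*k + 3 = (k - 3)*(k - 1)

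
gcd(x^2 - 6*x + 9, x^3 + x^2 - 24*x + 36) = x - 3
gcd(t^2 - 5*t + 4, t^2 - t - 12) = t - 4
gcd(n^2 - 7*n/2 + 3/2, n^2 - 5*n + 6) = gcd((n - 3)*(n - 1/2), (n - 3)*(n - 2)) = n - 3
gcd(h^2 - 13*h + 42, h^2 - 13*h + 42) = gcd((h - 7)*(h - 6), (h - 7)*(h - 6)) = h^2 - 13*h + 42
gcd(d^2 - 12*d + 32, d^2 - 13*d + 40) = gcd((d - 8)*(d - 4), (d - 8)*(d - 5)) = d - 8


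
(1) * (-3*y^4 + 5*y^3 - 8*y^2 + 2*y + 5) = -3*y^4 + 5*y^3 - 8*y^2 + 2*y + 5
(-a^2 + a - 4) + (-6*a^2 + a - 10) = -7*a^2 + 2*a - 14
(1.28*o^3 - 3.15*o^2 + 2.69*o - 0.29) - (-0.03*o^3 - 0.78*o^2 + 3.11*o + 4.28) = 1.31*o^3 - 2.37*o^2 - 0.42*o - 4.57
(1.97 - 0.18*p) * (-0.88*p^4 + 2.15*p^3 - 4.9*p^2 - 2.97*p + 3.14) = 0.1584*p^5 - 2.1206*p^4 + 5.1175*p^3 - 9.1184*p^2 - 6.4161*p + 6.1858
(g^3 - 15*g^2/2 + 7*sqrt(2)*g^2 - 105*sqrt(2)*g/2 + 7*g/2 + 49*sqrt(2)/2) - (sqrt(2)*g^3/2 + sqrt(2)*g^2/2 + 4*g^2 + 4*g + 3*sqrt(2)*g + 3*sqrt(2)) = -sqrt(2)*g^3/2 + g^3 - 23*g^2/2 + 13*sqrt(2)*g^2/2 - 111*sqrt(2)*g/2 - g/2 + 43*sqrt(2)/2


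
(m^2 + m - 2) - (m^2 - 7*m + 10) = 8*m - 12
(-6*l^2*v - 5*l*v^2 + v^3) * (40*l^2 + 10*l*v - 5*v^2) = -240*l^4*v - 260*l^3*v^2 + 20*l^2*v^3 + 35*l*v^4 - 5*v^5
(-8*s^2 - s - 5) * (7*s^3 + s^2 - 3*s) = -56*s^5 - 15*s^4 - 12*s^3 - 2*s^2 + 15*s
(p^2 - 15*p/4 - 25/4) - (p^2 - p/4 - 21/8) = -7*p/2 - 29/8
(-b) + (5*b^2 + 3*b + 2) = 5*b^2 + 2*b + 2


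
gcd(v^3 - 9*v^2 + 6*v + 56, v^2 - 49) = v - 7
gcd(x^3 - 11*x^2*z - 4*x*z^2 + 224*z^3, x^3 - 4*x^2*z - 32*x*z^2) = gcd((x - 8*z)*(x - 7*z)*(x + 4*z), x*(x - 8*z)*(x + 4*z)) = x^2 - 4*x*z - 32*z^2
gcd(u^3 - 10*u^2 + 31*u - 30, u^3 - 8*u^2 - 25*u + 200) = u - 5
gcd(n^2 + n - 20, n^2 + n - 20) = n^2 + n - 20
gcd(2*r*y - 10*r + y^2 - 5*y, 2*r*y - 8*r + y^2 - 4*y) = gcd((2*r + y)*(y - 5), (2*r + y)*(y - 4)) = 2*r + y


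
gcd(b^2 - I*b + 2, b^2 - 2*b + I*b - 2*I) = b + I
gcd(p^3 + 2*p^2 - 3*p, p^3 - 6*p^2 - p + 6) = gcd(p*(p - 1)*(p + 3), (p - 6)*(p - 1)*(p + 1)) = p - 1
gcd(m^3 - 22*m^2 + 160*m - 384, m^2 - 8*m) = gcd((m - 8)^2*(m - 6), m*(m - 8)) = m - 8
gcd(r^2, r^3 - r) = r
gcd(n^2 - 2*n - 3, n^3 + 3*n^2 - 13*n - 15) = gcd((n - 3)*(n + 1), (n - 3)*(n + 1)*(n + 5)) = n^2 - 2*n - 3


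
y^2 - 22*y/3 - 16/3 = (y - 8)*(y + 2/3)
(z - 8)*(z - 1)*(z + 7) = z^3 - 2*z^2 - 55*z + 56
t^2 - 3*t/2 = t*(t - 3/2)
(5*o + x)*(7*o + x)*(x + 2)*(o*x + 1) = 35*o^3*x^2 + 70*o^3*x + 12*o^2*x^3 + 24*o^2*x^2 + 35*o^2*x + 70*o^2 + o*x^4 + 2*o*x^3 + 12*o*x^2 + 24*o*x + x^3 + 2*x^2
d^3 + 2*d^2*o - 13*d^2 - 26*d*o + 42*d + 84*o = (d - 7)*(d - 6)*(d + 2*o)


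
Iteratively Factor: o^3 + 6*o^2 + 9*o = (o)*(o^2 + 6*o + 9) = o*(o + 3)*(o + 3)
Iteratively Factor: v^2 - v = (v)*(v - 1)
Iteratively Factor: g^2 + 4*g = (g)*(g + 4)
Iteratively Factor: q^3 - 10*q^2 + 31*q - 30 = (q - 2)*(q^2 - 8*q + 15) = (q - 3)*(q - 2)*(q - 5)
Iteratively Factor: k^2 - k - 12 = (k + 3)*(k - 4)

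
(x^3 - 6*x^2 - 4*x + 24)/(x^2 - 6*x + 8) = (x^2 - 4*x - 12)/(x - 4)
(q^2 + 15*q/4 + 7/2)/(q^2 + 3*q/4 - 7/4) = (q + 2)/(q - 1)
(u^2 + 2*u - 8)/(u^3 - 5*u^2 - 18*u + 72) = (u - 2)/(u^2 - 9*u + 18)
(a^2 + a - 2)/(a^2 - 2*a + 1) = (a + 2)/(a - 1)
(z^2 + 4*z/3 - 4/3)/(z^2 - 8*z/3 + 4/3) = (z + 2)/(z - 2)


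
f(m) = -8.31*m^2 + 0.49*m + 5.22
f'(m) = 0.49 - 16.62*m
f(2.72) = -54.93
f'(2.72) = -44.72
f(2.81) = -59.02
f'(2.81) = -46.21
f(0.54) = 3.06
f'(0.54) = -8.48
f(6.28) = -319.44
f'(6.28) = -103.88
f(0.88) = -0.78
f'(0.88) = -14.14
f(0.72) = 1.26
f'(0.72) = -11.48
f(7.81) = -497.83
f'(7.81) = -129.31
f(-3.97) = -127.70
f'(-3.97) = 66.47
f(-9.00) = -672.30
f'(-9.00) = 150.07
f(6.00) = -291.00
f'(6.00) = -99.23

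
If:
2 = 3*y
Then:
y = 2/3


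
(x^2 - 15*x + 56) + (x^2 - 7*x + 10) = 2*x^2 - 22*x + 66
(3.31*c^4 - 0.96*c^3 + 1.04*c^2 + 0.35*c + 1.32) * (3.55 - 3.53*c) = -11.6843*c^5 + 15.1393*c^4 - 7.0792*c^3 + 2.4565*c^2 - 3.4171*c + 4.686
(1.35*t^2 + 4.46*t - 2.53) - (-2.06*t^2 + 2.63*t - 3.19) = 3.41*t^2 + 1.83*t + 0.66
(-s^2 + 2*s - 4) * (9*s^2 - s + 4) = -9*s^4 + 19*s^3 - 42*s^2 + 12*s - 16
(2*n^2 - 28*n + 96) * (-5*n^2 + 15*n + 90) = -10*n^4 + 170*n^3 - 720*n^2 - 1080*n + 8640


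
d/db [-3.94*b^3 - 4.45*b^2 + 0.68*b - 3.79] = -11.82*b^2 - 8.9*b + 0.68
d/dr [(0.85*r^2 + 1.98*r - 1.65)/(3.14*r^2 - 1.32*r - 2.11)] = (-7.3392*r^2 + 6.775*r - 6.3558)/(9.8596*r^4 - 8.2896*r^3 - 11.5084*r^2 + 5.5704*r + 4.4521)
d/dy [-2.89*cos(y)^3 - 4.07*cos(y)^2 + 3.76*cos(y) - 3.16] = (8.67*cos(y)^2 + 8.14*cos(y) - 3.76)*sin(y)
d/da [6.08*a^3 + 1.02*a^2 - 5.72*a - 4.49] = 18.24*a^2 + 2.04*a - 5.72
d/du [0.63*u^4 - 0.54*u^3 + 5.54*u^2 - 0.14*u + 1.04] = 2.52*u^3 - 1.62*u^2 + 11.08*u - 0.14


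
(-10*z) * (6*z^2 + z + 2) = -60*z^3 - 10*z^2 - 20*z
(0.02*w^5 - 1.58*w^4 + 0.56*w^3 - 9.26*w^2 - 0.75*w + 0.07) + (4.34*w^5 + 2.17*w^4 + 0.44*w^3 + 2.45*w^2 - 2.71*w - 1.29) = 4.36*w^5 + 0.59*w^4 + 1.0*w^3 - 6.81*w^2 - 3.46*w - 1.22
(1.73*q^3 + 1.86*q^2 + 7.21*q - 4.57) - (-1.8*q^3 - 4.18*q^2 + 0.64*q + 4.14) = 3.53*q^3 + 6.04*q^2 + 6.57*q - 8.71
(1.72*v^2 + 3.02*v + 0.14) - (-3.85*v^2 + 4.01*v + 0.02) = 5.57*v^2 - 0.99*v + 0.12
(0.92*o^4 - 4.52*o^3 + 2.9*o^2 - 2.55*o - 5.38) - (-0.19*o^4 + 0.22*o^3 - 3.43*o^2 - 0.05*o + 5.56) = 1.11*o^4 - 4.74*o^3 + 6.33*o^2 - 2.5*o - 10.94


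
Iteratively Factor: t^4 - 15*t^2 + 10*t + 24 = (t + 1)*(t^3 - t^2 - 14*t + 24) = (t - 3)*(t + 1)*(t^2 + 2*t - 8) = (t - 3)*(t - 2)*(t + 1)*(t + 4)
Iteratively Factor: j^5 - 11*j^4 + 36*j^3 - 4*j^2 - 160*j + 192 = (j - 2)*(j^4 - 9*j^3 + 18*j^2 + 32*j - 96) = (j - 4)*(j - 2)*(j^3 - 5*j^2 - 2*j + 24) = (j - 4)*(j - 2)*(j + 2)*(j^2 - 7*j + 12) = (j - 4)^2*(j - 2)*(j + 2)*(j - 3)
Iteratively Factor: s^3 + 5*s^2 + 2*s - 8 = (s + 4)*(s^2 + s - 2) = (s - 1)*(s + 4)*(s + 2)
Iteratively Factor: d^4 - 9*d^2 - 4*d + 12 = (d - 1)*(d^3 + d^2 - 8*d - 12) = (d - 1)*(d + 2)*(d^2 - d - 6) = (d - 3)*(d - 1)*(d + 2)*(d + 2)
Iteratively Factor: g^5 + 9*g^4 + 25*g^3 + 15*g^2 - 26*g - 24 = (g + 4)*(g^4 + 5*g^3 + 5*g^2 - 5*g - 6) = (g - 1)*(g + 4)*(g^3 + 6*g^2 + 11*g + 6) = (g - 1)*(g + 1)*(g + 4)*(g^2 + 5*g + 6) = (g - 1)*(g + 1)*(g + 3)*(g + 4)*(g + 2)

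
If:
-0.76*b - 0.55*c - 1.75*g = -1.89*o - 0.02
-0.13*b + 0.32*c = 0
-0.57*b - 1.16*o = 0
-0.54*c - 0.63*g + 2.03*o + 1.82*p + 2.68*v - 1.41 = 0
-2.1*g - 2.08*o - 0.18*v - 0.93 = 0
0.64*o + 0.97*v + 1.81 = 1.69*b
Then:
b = 0.21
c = 0.09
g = -0.22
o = -0.10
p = 2.95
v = -1.43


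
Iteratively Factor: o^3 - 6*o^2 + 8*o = (o)*(o^2 - 6*o + 8) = o*(o - 4)*(o - 2)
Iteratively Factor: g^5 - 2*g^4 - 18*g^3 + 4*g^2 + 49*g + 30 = (g - 5)*(g^4 + 3*g^3 - 3*g^2 - 11*g - 6) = (g - 5)*(g + 3)*(g^3 - 3*g - 2) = (g - 5)*(g + 1)*(g + 3)*(g^2 - g - 2) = (g - 5)*(g - 2)*(g + 1)*(g + 3)*(g + 1)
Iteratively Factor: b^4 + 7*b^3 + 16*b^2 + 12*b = (b + 2)*(b^3 + 5*b^2 + 6*b) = b*(b + 2)*(b^2 + 5*b + 6) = b*(b + 2)^2*(b + 3)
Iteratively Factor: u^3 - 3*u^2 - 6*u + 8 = (u - 4)*(u^2 + u - 2) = (u - 4)*(u - 1)*(u + 2)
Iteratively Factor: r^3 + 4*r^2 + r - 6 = (r - 1)*(r^2 + 5*r + 6) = (r - 1)*(r + 3)*(r + 2)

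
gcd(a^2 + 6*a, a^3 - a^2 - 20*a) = a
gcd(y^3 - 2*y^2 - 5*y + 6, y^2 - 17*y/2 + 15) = 1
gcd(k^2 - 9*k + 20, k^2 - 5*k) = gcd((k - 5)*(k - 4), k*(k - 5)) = k - 5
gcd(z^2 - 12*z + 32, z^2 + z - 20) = z - 4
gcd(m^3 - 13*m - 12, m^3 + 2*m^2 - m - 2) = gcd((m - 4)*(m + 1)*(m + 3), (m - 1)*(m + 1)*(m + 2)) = m + 1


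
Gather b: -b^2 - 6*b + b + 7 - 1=-b^2 - 5*b + 6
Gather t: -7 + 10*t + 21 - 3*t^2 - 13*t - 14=-3*t^2 - 3*t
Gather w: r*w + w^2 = r*w + w^2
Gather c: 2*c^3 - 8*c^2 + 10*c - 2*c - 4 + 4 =2*c^3 - 8*c^2 + 8*c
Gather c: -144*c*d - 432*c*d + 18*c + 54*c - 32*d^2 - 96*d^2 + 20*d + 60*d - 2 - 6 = c*(72 - 576*d) - 128*d^2 + 80*d - 8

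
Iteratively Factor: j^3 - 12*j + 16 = (j - 2)*(j^2 + 2*j - 8) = (j - 2)^2*(j + 4)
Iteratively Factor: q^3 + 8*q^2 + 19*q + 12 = (q + 3)*(q^2 + 5*q + 4) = (q + 3)*(q + 4)*(q + 1)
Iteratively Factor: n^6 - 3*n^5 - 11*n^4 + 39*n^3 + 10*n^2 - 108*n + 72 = (n - 3)*(n^5 - 11*n^3 + 6*n^2 + 28*n - 24) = (n - 3)*(n + 3)*(n^4 - 3*n^3 - 2*n^2 + 12*n - 8) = (n - 3)*(n - 2)*(n + 3)*(n^3 - n^2 - 4*n + 4) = (n - 3)*(n - 2)*(n - 1)*(n + 3)*(n^2 - 4) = (n - 3)*(n - 2)^2*(n - 1)*(n + 3)*(n + 2)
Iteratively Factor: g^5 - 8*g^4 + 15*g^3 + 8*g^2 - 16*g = (g - 1)*(g^4 - 7*g^3 + 8*g^2 + 16*g) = (g - 4)*(g - 1)*(g^3 - 3*g^2 - 4*g) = (g - 4)*(g - 1)*(g + 1)*(g^2 - 4*g) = g*(g - 4)*(g - 1)*(g + 1)*(g - 4)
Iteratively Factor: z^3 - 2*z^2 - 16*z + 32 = (z - 4)*(z^2 + 2*z - 8) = (z - 4)*(z + 4)*(z - 2)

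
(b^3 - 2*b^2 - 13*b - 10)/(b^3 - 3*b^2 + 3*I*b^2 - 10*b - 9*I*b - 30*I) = (b + 1)/(b + 3*I)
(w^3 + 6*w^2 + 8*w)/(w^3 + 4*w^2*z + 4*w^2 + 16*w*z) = (w + 2)/(w + 4*z)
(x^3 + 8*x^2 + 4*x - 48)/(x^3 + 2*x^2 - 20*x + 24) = (x + 4)/(x - 2)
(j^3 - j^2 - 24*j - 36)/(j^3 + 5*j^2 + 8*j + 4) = (j^2 - 3*j - 18)/(j^2 + 3*j + 2)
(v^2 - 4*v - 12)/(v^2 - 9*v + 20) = (v^2 - 4*v - 12)/(v^2 - 9*v + 20)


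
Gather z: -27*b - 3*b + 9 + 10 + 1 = 20 - 30*b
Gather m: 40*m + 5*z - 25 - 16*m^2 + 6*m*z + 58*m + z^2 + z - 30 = -16*m^2 + m*(6*z + 98) + z^2 + 6*z - 55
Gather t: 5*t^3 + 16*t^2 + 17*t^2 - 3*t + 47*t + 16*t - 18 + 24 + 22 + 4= 5*t^3 + 33*t^2 + 60*t + 32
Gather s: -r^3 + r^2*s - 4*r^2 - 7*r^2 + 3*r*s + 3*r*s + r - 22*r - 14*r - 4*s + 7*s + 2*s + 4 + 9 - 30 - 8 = -r^3 - 11*r^2 - 35*r + s*(r^2 + 6*r + 5) - 25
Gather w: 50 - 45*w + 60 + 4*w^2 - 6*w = 4*w^2 - 51*w + 110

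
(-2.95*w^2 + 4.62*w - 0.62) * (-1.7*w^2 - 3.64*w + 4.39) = 5.015*w^4 + 2.884*w^3 - 28.7133*w^2 + 22.5386*w - 2.7218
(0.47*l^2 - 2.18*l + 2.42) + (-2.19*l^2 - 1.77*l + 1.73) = -1.72*l^2 - 3.95*l + 4.15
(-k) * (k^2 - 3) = -k^3 + 3*k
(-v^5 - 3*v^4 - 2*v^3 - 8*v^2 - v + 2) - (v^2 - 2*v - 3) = -v^5 - 3*v^4 - 2*v^3 - 9*v^2 + v + 5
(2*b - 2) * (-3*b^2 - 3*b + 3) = -6*b^3 + 12*b - 6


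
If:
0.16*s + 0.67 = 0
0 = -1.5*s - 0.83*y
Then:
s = -4.19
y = 7.57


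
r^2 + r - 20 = (r - 4)*(r + 5)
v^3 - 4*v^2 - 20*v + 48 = (v - 6)*(v - 2)*(v + 4)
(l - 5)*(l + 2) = l^2 - 3*l - 10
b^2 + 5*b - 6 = (b - 1)*(b + 6)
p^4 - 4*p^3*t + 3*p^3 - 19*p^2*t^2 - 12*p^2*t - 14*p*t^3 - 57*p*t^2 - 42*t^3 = (p + 3)*(p - 7*t)*(p + t)*(p + 2*t)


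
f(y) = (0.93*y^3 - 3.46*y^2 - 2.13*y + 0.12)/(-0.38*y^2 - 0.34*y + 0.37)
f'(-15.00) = -2.41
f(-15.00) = 48.55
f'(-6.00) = -2.02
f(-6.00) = 27.73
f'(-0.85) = 17.36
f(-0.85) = -2.97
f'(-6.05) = -2.03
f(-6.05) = 27.83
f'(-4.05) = -1.04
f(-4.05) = 24.47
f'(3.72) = -2.40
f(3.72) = 1.27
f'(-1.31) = 197.65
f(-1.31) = -31.35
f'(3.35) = -2.43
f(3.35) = 2.16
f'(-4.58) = -1.50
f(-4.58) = 25.16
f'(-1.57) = 6369.63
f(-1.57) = 263.63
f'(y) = (0.76*y + 0.34)*(0.93*y^3 - 3.46*y^2 - 2.13*y + 0.12)/(-0.38*y^2 - 0.34*y + 0.37)^2 + (2.79*y^2 - 6.92*y - 2.13)/(-0.38*y^2 - 0.34*y + 0.37) = (-0.3534*y^4 - 0.6324*y^3 + 1.3993*y^2 - 2.4692*y - 0.7473)/(0.1444*y^4 + 0.2584*y^3 - 0.1656*y^2 - 0.2516*y + 0.1369)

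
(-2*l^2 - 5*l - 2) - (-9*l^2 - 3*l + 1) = 7*l^2 - 2*l - 3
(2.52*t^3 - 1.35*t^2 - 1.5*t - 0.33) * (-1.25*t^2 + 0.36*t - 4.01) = -3.15*t^5 + 2.5947*t^4 - 8.7162*t^3 + 5.286*t^2 + 5.8962*t + 1.3233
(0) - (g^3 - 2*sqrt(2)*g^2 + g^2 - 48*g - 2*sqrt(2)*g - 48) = -g^3 - g^2 + 2*sqrt(2)*g^2 + 2*sqrt(2)*g + 48*g + 48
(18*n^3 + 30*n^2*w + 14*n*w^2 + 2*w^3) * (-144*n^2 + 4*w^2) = -2592*n^5 - 4320*n^4*w - 1944*n^3*w^2 - 168*n^2*w^3 + 56*n*w^4 + 8*w^5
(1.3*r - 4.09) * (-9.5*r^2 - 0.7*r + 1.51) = -12.35*r^3 + 37.945*r^2 + 4.826*r - 6.1759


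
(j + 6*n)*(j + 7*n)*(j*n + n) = j^3*n + 13*j^2*n^2 + j^2*n + 42*j*n^3 + 13*j*n^2 + 42*n^3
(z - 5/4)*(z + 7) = z^2 + 23*z/4 - 35/4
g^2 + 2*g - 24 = (g - 4)*(g + 6)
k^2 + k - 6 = (k - 2)*(k + 3)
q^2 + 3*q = q*(q + 3)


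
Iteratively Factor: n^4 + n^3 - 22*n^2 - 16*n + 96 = (n - 2)*(n^3 + 3*n^2 - 16*n - 48) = (n - 2)*(n + 3)*(n^2 - 16) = (n - 2)*(n + 3)*(n + 4)*(n - 4)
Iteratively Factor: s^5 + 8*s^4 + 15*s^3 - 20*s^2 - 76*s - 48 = (s - 2)*(s^4 + 10*s^3 + 35*s^2 + 50*s + 24) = (s - 2)*(s + 1)*(s^3 + 9*s^2 + 26*s + 24) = (s - 2)*(s + 1)*(s + 4)*(s^2 + 5*s + 6) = (s - 2)*(s + 1)*(s + 3)*(s + 4)*(s + 2)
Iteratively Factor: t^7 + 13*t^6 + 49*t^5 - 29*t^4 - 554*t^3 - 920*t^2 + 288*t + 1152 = (t + 4)*(t^6 + 9*t^5 + 13*t^4 - 81*t^3 - 230*t^2 + 288) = (t + 2)*(t + 4)*(t^5 + 7*t^4 - t^3 - 79*t^2 - 72*t + 144) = (t + 2)*(t + 4)^2*(t^4 + 3*t^3 - 13*t^2 - 27*t + 36) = (t + 2)*(t + 3)*(t + 4)^2*(t^3 - 13*t + 12) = (t - 3)*(t + 2)*(t + 3)*(t + 4)^2*(t^2 + 3*t - 4) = (t - 3)*(t + 2)*(t + 3)*(t + 4)^3*(t - 1)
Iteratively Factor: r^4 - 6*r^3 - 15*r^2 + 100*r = (r - 5)*(r^3 - r^2 - 20*r) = r*(r - 5)*(r^2 - r - 20) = r*(r - 5)*(r + 4)*(r - 5)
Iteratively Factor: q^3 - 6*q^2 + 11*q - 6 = (q - 1)*(q^2 - 5*q + 6) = (q - 2)*(q - 1)*(q - 3)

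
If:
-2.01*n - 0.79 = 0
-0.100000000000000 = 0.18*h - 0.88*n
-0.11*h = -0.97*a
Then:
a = -0.28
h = -2.48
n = -0.39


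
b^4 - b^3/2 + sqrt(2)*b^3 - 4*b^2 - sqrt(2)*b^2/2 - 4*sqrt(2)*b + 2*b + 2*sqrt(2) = (b - 2)*(b - 1/2)*(b + 2)*(b + sqrt(2))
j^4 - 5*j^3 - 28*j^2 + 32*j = j*(j - 8)*(j - 1)*(j + 4)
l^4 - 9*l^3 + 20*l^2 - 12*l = l*(l - 6)*(l - 2)*(l - 1)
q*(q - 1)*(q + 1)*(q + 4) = q^4 + 4*q^3 - q^2 - 4*q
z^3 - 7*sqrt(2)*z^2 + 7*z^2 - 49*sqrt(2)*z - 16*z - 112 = (z + 7)*(z - 8*sqrt(2))*(z + sqrt(2))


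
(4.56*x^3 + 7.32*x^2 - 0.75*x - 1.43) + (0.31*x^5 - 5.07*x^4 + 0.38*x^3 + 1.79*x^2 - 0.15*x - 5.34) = 0.31*x^5 - 5.07*x^4 + 4.94*x^3 + 9.11*x^2 - 0.9*x - 6.77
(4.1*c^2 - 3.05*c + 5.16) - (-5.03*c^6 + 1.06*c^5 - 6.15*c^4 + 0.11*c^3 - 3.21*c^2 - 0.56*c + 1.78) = 5.03*c^6 - 1.06*c^5 + 6.15*c^4 - 0.11*c^3 + 7.31*c^2 - 2.49*c + 3.38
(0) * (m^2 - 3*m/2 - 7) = 0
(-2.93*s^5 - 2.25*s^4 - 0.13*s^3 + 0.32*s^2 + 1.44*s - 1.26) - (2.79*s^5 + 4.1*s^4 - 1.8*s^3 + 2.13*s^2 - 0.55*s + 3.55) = -5.72*s^5 - 6.35*s^4 + 1.67*s^3 - 1.81*s^2 + 1.99*s - 4.81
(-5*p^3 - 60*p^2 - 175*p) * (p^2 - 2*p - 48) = -5*p^5 - 50*p^4 + 185*p^3 + 3230*p^2 + 8400*p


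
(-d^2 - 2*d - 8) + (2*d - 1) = -d^2 - 9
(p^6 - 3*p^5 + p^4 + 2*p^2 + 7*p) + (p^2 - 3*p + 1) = p^6 - 3*p^5 + p^4 + 3*p^2 + 4*p + 1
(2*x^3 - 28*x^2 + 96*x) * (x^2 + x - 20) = 2*x^5 - 26*x^4 + 28*x^3 + 656*x^2 - 1920*x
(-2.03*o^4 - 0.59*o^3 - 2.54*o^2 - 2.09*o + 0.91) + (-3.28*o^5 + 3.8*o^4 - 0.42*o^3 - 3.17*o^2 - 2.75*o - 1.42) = -3.28*o^5 + 1.77*o^4 - 1.01*o^3 - 5.71*o^2 - 4.84*o - 0.51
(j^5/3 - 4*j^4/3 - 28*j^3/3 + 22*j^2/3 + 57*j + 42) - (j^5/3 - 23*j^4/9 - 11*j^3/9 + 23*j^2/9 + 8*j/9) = 11*j^4/9 - 73*j^3/9 + 43*j^2/9 + 505*j/9 + 42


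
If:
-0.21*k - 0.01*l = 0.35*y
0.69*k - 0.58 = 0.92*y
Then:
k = 1.33333333333333*y + 0.840579710144927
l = -63.0*y - 17.6521739130435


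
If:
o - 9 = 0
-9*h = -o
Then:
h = 1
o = 9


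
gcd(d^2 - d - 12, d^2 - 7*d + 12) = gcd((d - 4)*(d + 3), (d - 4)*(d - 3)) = d - 4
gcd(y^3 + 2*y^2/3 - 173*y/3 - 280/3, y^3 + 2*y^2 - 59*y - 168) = y^2 - y - 56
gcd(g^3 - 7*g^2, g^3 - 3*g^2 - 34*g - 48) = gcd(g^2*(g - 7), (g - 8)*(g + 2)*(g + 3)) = 1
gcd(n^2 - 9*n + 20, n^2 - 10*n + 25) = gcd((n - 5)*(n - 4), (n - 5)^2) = n - 5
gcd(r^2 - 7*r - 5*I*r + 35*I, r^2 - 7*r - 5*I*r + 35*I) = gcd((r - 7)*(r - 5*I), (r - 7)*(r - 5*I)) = r^2 + r*(-7 - 5*I) + 35*I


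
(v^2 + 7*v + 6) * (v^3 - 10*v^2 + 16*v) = v^5 - 3*v^4 - 48*v^3 + 52*v^2 + 96*v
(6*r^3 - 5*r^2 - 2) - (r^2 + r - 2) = 6*r^3 - 6*r^2 - r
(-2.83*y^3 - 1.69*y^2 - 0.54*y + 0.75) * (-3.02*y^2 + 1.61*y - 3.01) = 8.5466*y^5 + 0.547499999999999*y^4 + 7.4282*y^3 + 1.9525*y^2 + 2.8329*y - 2.2575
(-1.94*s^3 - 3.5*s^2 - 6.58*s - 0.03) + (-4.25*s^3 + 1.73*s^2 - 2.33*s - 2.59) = -6.19*s^3 - 1.77*s^2 - 8.91*s - 2.62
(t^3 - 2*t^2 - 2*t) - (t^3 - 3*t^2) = t^2 - 2*t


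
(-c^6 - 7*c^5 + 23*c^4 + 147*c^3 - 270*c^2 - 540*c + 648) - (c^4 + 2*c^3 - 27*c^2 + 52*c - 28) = -c^6 - 7*c^5 + 22*c^4 + 145*c^3 - 243*c^2 - 592*c + 676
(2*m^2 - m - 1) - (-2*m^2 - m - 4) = 4*m^2 + 3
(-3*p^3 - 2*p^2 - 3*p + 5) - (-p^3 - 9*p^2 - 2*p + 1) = -2*p^3 + 7*p^2 - p + 4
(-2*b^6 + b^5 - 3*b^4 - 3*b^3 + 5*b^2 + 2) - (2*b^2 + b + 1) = -2*b^6 + b^5 - 3*b^4 - 3*b^3 + 3*b^2 - b + 1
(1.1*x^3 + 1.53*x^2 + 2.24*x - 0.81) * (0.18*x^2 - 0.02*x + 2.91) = 0.198*x^5 + 0.2534*x^4 + 3.5736*x^3 + 4.2617*x^2 + 6.5346*x - 2.3571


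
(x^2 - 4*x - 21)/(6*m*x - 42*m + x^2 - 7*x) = (x + 3)/(6*m + x)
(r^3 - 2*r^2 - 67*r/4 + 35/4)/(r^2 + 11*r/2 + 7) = (2*r^2 - 11*r + 5)/(2*(r + 2))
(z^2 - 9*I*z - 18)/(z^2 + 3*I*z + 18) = (z - 6*I)/(z + 6*I)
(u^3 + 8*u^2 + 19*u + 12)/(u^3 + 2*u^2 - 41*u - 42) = (u^2 + 7*u + 12)/(u^2 + u - 42)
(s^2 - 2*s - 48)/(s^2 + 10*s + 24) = (s - 8)/(s + 4)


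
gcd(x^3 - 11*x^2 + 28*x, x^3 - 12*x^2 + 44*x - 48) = x - 4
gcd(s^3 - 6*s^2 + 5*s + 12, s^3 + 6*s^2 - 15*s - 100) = s - 4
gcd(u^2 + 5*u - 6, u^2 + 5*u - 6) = u^2 + 5*u - 6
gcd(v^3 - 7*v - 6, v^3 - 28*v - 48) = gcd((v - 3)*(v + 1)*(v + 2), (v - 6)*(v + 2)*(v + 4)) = v + 2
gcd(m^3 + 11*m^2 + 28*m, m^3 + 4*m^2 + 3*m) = m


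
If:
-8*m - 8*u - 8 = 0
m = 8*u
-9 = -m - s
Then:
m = -8/9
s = 89/9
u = -1/9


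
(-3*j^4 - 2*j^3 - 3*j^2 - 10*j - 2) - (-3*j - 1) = -3*j^4 - 2*j^3 - 3*j^2 - 7*j - 1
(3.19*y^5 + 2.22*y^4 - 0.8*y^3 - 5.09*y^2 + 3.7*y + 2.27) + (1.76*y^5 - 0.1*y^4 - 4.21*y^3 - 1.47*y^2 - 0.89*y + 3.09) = 4.95*y^5 + 2.12*y^4 - 5.01*y^3 - 6.56*y^2 + 2.81*y + 5.36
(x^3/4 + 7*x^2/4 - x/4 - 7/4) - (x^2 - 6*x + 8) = x^3/4 + 3*x^2/4 + 23*x/4 - 39/4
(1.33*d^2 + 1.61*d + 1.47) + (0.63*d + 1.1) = 1.33*d^2 + 2.24*d + 2.57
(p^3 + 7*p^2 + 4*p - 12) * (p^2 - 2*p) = p^5 + 5*p^4 - 10*p^3 - 20*p^2 + 24*p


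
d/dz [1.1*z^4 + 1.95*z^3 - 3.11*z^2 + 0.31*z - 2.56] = 4.4*z^3 + 5.85*z^2 - 6.22*z + 0.31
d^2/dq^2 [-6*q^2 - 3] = -12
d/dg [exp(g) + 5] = exp(g)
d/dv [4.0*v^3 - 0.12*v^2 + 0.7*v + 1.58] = 12.0*v^2 - 0.24*v + 0.7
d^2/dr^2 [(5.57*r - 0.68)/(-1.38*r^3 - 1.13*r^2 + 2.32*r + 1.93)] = (-63.645048*r^5 - 36.575244*r^4 - 32.924218*r^3 - 185.874432*r^2 - 72.715134*r + 60.166552)/(2.628072*r^9 + 6.455916*r^8 - 7.968258*r^7 - 31.290427*r^6 - 4.66194*r^5 + 47.927613*r^4 + 33.292046*r^3 - 18.536685*r^2 - 25.925304*r - 7.189057)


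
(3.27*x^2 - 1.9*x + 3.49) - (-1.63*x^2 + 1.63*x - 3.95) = 4.9*x^2 - 3.53*x + 7.44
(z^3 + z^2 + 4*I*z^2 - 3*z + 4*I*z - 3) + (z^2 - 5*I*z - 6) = z^3 + 2*z^2 + 4*I*z^2 - 3*z - I*z - 9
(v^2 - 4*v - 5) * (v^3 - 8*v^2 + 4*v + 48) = v^5 - 12*v^4 + 31*v^3 + 72*v^2 - 212*v - 240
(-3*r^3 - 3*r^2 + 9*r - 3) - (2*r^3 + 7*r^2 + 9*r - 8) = -5*r^3 - 10*r^2 + 5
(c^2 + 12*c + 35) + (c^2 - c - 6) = 2*c^2 + 11*c + 29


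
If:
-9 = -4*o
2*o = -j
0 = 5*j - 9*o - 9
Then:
No Solution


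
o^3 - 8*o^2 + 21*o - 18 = (o - 3)^2*(o - 2)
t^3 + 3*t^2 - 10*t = t*(t - 2)*(t + 5)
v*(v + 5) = v^2 + 5*v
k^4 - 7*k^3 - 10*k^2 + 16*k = k*(k - 8)*(k - 1)*(k + 2)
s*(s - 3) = s^2 - 3*s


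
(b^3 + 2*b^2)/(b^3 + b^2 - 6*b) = b*(b + 2)/(b^2 + b - 6)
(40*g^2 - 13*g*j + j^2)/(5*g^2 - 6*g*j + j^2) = (8*g - j)/(g - j)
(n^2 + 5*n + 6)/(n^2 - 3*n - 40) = (n^2 + 5*n + 6)/(n^2 - 3*n - 40)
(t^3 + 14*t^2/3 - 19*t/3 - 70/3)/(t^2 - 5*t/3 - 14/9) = 3*(t^2 + 7*t + 10)/(3*t + 2)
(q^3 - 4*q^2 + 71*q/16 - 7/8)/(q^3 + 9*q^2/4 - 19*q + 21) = (q - 1/4)/(q + 6)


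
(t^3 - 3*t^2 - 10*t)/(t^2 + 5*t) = (t^2 - 3*t - 10)/(t + 5)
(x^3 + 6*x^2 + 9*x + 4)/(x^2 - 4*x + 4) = (x^3 + 6*x^2 + 9*x + 4)/(x^2 - 4*x + 4)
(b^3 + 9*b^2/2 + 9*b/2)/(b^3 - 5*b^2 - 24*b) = (b + 3/2)/(b - 8)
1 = 1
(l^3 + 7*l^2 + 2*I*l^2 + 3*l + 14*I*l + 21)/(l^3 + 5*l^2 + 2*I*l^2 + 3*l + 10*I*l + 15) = (l + 7)/(l + 5)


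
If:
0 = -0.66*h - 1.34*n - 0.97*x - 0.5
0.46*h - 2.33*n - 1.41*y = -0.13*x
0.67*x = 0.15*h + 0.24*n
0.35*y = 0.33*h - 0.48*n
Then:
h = 0.16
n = -0.38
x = -0.10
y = 0.67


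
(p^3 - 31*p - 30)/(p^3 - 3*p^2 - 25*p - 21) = (p^2 - p - 30)/(p^2 - 4*p - 21)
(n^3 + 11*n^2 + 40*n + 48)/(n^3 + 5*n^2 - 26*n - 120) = (n^2 + 7*n + 12)/(n^2 + n - 30)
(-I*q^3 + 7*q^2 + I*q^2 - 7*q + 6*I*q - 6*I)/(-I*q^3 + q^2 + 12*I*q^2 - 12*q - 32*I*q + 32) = (q^2 + q*(-1 + 6*I) - 6*I)/(q^2 - 12*q + 32)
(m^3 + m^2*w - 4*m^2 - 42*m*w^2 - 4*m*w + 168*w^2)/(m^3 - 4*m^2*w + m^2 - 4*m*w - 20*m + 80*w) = (-m^2 - m*w + 42*w^2)/(-m^2 + 4*m*w - 5*m + 20*w)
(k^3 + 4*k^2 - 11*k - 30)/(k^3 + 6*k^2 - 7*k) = (k^3 + 4*k^2 - 11*k - 30)/(k*(k^2 + 6*k - 7))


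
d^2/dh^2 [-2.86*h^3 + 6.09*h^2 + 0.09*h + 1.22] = 12.18 - 17.16*h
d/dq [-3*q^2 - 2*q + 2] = -6*q - 2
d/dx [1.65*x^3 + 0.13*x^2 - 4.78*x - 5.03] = 4.95*x^2 + 0.26*x - 4.78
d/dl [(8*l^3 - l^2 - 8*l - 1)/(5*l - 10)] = (16*l^3 - 49*l^2 + 4*l + 17)/(5*(l^2 - 4*l + 4))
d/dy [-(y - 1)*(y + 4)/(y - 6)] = (-y^2 + 12*y + 14)/(y^2 - 12*y + 36)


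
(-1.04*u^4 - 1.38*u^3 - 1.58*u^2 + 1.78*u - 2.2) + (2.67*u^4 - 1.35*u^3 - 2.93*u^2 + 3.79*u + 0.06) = 1.63*u^4 - 2.73*u^3 - 4.51*u^2 + 5.57*u - 2.14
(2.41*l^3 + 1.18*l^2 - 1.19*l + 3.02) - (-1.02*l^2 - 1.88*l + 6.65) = 2.41*l^3 + 2.2*l^2 + 0.69*l - 3.63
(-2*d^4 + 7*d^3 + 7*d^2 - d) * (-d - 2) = 2*d^5 - 3*d^4 - 21*d^3 - 13*d^2 + 2*d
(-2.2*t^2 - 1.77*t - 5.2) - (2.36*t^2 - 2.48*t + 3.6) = -4.56*t^2 + 0.71*t - 8.8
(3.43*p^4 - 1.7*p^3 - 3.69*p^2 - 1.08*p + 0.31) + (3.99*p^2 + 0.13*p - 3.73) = 3.43*p^4 - 1.7*p^3 + 0.3*p^2 - 0.95*p - 3.42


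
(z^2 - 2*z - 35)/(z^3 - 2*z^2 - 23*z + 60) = (z - 7)/(z^2 - 7*z + 12)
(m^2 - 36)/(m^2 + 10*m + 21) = (m^2 - 36)/(m^2 + 10*m + 21)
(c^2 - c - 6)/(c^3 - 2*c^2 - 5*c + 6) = 1/(c - 1)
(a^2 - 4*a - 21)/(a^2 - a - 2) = (-a^2 + 4*a + 21)/(-a^2 + a + 2)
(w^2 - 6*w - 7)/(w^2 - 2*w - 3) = (w - 7)/(w - 3)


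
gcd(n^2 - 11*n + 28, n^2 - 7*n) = n - 7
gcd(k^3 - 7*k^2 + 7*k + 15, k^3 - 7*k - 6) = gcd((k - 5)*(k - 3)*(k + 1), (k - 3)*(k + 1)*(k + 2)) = k^2 - 2*k - 3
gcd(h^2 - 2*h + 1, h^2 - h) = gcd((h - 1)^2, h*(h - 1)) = h - 1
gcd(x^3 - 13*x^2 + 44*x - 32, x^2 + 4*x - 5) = x - 1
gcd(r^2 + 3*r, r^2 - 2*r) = r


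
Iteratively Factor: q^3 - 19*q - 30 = (q + 2)*(q^2 - 2*q - 15) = (q - 5)*(q + 2)*(q + 3)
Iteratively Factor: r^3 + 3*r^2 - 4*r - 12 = (r + 3)*(r^2 - 4) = (r - 2)*(r + 3)*(r + 2)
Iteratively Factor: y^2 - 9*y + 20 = (y - 4)*(y - 5)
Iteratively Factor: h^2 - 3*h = (h)*(h - 3)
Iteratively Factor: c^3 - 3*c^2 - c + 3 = (c + 1)*(c^2 - 4*c + 3) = (c - 1)*(c + 1)*(c - 3)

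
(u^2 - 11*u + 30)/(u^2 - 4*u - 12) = (u - 5)/(u + 2)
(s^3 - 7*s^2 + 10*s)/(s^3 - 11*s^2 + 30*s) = (s - 2)/(s - 6)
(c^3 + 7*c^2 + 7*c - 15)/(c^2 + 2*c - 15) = (c^2 + 2*c - 3)/(c - 3)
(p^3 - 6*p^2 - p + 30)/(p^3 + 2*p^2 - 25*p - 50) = (p - 3)/(p + 5)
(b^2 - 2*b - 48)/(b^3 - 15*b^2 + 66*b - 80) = (b + 6)/(b^2 - 7*b + 10)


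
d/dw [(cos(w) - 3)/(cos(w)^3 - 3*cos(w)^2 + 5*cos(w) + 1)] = (39*cos(w)/2 - 6*cos(2*w) + cos(3*w)/2 - 22)*sin(w)/(cos(w)^3 - 3*cos(w)^2 + 5*cos(w) + 1)^2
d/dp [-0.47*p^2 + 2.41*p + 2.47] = 2.41 - 0.94*p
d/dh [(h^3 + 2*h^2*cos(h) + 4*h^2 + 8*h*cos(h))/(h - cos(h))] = (-3*h^3*sin(h) + 2*h^3 - 12*h^2*sin(h) - h^2*cos(h) + 4*h^2 - 4*h*cos(h)^2 - 8*h*cos(h) - 8*cos(h)^2)/(h - cos(h))^2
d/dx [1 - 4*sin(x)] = -4*cos(x)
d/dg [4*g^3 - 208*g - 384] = 12*g^2 - 208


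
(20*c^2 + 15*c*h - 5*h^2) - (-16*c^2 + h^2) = 36*c^2 + 15*c*h - 6*h^2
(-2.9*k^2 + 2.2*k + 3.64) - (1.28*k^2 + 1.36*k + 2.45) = -4.18*k^2 + 0.84*k + 1.19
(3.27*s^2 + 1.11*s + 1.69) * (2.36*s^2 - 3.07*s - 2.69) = 7.7172*s^4 - 7.4193*s^3 - 8.2156*s^2 - 8.1742*s - 4.5461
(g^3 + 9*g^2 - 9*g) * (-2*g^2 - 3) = -2*g^5 - 18*g^4 + 15*g^3 - 27*g^2 + 27*g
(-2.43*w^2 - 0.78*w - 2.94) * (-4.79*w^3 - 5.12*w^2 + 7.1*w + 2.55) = 11.6397*w^5 + 16.1778*w^4 + 0.8232*w^3 + 3.3183*w^2 - 22.863*w - 7.497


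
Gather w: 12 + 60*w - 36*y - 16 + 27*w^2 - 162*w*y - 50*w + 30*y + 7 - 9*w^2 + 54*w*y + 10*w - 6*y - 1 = 18*w^2 + w*(20 - 108*y) - 12*y + 2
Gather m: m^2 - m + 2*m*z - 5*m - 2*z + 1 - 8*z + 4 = m^2 + m*(2*z - 6) - 10*z + 5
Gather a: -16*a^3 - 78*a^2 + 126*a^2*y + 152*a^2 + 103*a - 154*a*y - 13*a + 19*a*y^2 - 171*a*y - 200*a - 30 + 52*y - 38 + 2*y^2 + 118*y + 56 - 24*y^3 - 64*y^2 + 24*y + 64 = -16*a^3 + a^2*(126*y + 74) + a*(19*y^2 - 325*y - 110) - 24*y^3 - 62*y^2 + 194*y + 52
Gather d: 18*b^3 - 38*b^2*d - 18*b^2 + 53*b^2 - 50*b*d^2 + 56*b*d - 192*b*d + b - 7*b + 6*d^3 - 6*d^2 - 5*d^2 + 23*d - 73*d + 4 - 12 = 18*b^3 + 35*b^2 - 6*b + 6*d^3 + d^2*(-50*b - 11) + d*(-38*b^2 - 136*b - 50) - 8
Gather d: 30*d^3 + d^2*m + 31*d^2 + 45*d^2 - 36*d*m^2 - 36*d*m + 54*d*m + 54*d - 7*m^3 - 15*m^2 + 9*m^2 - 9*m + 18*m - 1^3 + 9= 30*d^3 + d^2*(m + 76) + d*(-36*m^2 + 18*m + 54) - 7*m^3 - 6*m^2 + 9*m + 8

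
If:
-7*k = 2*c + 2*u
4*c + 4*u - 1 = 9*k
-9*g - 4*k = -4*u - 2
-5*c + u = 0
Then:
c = 7/276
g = 185/621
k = -1/23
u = 35/276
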